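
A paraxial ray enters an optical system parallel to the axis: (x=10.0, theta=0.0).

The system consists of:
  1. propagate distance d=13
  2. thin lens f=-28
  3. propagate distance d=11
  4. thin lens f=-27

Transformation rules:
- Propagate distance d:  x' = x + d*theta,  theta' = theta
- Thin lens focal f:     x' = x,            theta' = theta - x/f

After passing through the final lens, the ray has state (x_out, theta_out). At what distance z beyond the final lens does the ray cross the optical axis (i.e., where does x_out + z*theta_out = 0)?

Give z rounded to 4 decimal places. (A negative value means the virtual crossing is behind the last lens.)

Answer: -15.9545

Derivation:
Initial: x=10.0000 theta=0.0000
After 1 (propagate distance d=13): x=10.0000 theta=0.0000
After 2 (thin lens f=-28): x=10.0000 theta=5/14 (≈0.3571)
After 3 (propagate distance d=11): x=195/14 (≈13.9286) theta=5/14 (≈0.3571)
After 4 (thin lens f=-27): x=195/14 (≈13.9286) theta=55/63 (≈0.8730)
z_focus = -x_out/theta_out = -(195/14)/(55/63) = -351/22 ≈ -15.9545
Rounded to 4 decimal places: z = -15.9545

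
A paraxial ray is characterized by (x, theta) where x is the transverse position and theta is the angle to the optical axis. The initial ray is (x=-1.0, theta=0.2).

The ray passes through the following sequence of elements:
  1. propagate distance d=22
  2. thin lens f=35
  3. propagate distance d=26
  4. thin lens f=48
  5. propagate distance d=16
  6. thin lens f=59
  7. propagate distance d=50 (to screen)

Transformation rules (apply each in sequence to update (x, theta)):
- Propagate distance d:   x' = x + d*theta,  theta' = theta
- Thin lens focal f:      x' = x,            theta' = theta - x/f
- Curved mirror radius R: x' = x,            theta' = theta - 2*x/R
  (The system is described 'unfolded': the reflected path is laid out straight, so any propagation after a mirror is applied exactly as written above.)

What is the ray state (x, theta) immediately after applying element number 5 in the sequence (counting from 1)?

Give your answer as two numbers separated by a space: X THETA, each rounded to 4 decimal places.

Answer: 5.6952 -0.0237

Derivation:
Initial: x=-1.0000 theta=0.2000
After 1 (propagate distance d=22): x=3.4000 theta=0.2000
After 2 (thin lens f=35): x=3.4000 theta=18/175 (≈0.1029)
After 3 (propagate distance d=26): x=1063/175 (≈6.0743) theta=18/175 (≈0.1029)
After 4 (thin lens f=48): x=1063/175 (≈6.0743) theta=-199/8400 (≈-0.0237)
After 5 (propagate distance d=16): x=598/105 (≈5.6952) theta=-199/8400 (≈-0.0237)
Rounded to 4 decimal places: x = 5.6952, theta = -0.0237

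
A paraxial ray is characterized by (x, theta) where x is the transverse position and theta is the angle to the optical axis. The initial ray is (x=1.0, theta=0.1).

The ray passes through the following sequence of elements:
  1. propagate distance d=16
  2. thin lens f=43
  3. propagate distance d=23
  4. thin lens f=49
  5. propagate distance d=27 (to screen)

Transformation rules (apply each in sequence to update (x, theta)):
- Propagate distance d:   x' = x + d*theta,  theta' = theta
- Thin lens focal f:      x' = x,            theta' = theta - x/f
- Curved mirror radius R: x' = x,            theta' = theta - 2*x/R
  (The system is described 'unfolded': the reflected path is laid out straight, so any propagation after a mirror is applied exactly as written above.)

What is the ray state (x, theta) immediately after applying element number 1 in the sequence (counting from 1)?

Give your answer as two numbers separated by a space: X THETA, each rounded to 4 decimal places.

Initial: x=1.0000 theta=0.1000
After 1 (propagate distance d=16): x=2.6000 theta=0.1000
Rounded to 4 decimal places: x = 2.6000, theta = 0.1000

Answer: 2.6000 0.1000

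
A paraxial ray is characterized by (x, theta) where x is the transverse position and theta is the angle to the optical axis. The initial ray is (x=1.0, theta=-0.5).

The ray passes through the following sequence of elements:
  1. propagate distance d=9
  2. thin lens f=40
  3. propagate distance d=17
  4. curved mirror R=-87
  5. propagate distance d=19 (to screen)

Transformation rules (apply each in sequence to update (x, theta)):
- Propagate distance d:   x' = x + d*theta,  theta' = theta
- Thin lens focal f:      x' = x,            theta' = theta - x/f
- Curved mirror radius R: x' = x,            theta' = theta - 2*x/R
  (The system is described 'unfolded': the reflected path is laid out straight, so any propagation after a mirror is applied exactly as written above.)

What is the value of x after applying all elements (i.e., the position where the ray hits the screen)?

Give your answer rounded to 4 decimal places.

Answer: -22.9417

Derivation:
Initial: x=1.0000 theta=-0.5000
After 1 (propagate distance d=9): x=-3.5000 theta=-0.5000
After 2 (thin lens f=40): x=-3.5000 theta=-0.4125
After 3 (propagate distance d=17): x=-10.5125 theta=-0.4125
After 4 (curved mirror R=-87): x=-10.5125 theta=-157/240 (≈-0.6542)
After 5 (propagate distance d=19 (to screen)): x=-2753/120 (≈-22.9417) theta=-157/240 (≈-0.6542)
Rounded to 4 decimal places: x = -22.9417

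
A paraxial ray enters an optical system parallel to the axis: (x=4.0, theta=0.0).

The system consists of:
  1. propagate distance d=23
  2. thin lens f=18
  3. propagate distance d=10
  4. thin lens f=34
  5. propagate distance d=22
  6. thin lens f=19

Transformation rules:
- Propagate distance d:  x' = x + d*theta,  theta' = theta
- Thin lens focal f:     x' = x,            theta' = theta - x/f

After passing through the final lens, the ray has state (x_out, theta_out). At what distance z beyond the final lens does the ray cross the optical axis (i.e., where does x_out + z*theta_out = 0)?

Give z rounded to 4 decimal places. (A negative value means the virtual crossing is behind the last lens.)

Initial: x=4.0000 theta=0.0000
After 1 (propagate distance d=23): x=4.0000 theta=0.0000
After 2 (thin lens f=18): x=4.0000 theta=-2/9 (≈-0.2222)
After 3 (propagate distance d=10): x=16/9 (≈1.7778) theta=-2/9 (≈-0.2222)
After 4 (thin lens f=34): x=16/9 (≈1.7778) theta=-14/51 (≈-0.2745)
After 5 (propagate distance d=22): x=-652/153 (≈-4.2614) theta=-14/51 (≈-0.2745)
After 6 (thin lens f=19): x=-652/153 (≈-4.2614) theta=-146/2907 (≈-0.0502)
z_focus = -x_out/theta_out = -(-652/153)/(-146/2907) = -6194/73 ≈ -84.8493
Rounded to 4 decimal places: z = -84.8493

Answer: -84.8493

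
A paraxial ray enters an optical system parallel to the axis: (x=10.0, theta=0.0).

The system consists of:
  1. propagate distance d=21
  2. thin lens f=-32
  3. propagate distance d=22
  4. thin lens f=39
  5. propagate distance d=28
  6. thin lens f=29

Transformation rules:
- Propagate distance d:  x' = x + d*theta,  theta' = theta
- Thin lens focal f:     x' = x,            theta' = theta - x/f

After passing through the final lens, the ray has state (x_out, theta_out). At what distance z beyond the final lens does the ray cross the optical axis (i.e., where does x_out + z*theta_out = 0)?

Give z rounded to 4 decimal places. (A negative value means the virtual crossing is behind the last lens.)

Initial: x=10.0000 theta=0.0000
After 1 (propagate distance d=21): x=10.0000 theta=0.0000
After 2 (thin lens f=-32): x=10.0000 theta=0.3125
After 3 (propagate distance d=22): x=16.8750 theta=0.3125
After 4 (thin lens f=39): x=16.8750 theta=-25/208 (≈-0.1202)
After 5 (propagate distance d=28): x=1405/104 (≈13.5096) theta=-25/208 (≈-0.1202)
After 6 (thin lens f=29): x=1405/104 (≈13.5096) theta=-3535/6032 (≈-0.5860)
z_focus = -x_out/theta_out = -(1405/104)/(-3535/6032) = 16298/707 ≈ 23.0523
Rounded to 4 decimal places: z = 23.0523

Answer: 23.0523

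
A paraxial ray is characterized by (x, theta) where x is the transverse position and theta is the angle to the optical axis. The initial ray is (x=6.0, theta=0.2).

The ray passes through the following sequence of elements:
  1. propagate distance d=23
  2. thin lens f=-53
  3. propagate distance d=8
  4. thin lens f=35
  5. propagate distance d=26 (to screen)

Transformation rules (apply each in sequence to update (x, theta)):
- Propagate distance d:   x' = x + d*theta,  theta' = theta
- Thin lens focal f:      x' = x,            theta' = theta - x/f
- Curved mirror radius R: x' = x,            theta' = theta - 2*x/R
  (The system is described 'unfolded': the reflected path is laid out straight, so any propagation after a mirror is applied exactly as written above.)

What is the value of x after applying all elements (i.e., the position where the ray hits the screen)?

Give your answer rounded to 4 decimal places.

Answer: 13.9486

Derivation:
Initial: x=6.0000 theta=0.2000
After 1 (propagate distance d=23): x=10.6000 theta=0.2000
After 2 (thin lens f=-53): x=10.6000 theta=0.4000
After 3 (propagate distance d=8): x=13.8000 theta=0.4000
After 4 (thin lens f=35): x=13.8000 theta=1/175 (≈0.0057)
After 5 (propagate distance d=26 (to screen)): x=2441/175 (≈13.9486) theta=1/175 (≈0.0057)
Rounded to 4 decimal places: x = 13.9486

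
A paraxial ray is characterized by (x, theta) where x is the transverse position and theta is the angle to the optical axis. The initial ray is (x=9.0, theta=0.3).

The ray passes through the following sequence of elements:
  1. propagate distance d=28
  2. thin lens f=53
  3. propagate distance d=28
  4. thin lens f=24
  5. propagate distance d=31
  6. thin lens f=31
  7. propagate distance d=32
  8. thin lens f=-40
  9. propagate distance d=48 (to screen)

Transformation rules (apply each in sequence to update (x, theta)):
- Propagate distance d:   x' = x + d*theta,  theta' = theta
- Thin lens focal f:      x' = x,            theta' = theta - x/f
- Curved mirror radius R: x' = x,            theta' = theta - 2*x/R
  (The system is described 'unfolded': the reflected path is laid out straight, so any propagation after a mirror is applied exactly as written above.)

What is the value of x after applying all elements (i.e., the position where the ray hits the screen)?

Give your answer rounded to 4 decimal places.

Initial: x=9.0000 theta=0.3000
After 1 (propagate distance d=28): x=17.4000 theta=0.3000
After 2 (thin lens f=53): x=17.4000 theta=-3/106 (≈-0.0283)
After 3 (propagate distance d=28): x=4401/265 (≈16.6075) theta=-3/106 (≈-0.0283)
After 4 (thin lens f=24): x=4401/265 (≈16.6075) theta=-1527/2120 (≈-0.7203)
After 5 (propagate distance d=31): x=-12129/2120 (≈-5.7212) theta=-1527/2120 (≈-0.7203)
After 6 (thin lens f=31): x=-12129/2120 (≈-5.7212) theta=-4401/8215 (≈-0.5357)
After 7 (propagate distance d=32): x=-300531/13144 (≈-22.8645) theta=-4401/8215 (≈-0.5357)
After 8 (thin lens f=-40): x=-300531/13144 (≈-22.8645) theta=-116439/105152 (≈-1.1073)
After 9 (propagate distance d=48 (to screen)): x=-999165/13144 (≈-76.0168) theta=-116439/105152 (≈-1.1073)
Rounded to 4 decimal places: x = -76.0168

Answer: -76.0168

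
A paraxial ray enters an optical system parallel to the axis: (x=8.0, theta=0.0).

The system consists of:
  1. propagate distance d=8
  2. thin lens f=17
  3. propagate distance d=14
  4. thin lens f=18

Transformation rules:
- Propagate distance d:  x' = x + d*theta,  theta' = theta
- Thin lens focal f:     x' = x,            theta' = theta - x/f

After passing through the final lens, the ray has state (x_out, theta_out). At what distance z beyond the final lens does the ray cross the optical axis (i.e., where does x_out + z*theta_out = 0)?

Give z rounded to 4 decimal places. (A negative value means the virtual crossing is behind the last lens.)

Answer: 2.5714

Derivation:
Initial: x=8.0000 theta=0.0000
After 1 (propagate distance d=8): x=8.0000 theta=0.0000
After 2 (thin lens f=17): x=8.0000 theta=-8/17 (≈-0.4706)
After 3 (propagate distance d=14): x=24/17 (≈1.4118) theta=-8/17 (≈-0.4706)
After 4 (thin lens f=18): x=24/17 (≈1.4118) theta=-28/51 (≈-0.5490)
z_focus = -x_out/theta_out = -(24/17)/(-28/51) = 18/7 ≈ 2.5714
Rounded to 4 decimal places: z = 2.5714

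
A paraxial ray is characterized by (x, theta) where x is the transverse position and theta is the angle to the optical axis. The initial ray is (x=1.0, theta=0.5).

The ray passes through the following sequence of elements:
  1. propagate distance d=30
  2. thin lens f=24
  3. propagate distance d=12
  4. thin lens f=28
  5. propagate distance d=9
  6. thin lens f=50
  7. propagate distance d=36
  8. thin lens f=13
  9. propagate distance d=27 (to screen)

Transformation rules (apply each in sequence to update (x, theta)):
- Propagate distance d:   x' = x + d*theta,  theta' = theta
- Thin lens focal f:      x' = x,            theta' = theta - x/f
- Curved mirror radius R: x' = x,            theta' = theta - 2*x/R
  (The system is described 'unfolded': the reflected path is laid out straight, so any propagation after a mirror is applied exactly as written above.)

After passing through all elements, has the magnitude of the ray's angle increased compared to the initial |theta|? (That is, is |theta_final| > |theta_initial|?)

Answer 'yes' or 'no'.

Initial: x=1.0000 theta=0.5000
After 1 (propagate distance d=30): x=16.0000 theta=0.5000
After 2 (thin lens f=24): x=16.0000 theta=-1/6 (≈-0.1667)
After 3 (propagate distance d=12): x=14.0000 theta=-1/6 (≈-0.1667)
After 4 (thin lens f=28): x=14.0000 theta=-2/3 (≈-0.6667)
After 5 (propagate distance d=9): x=8.0000 theta=-2/3 (≈-0.6667)
After 6 (thin lens f=50): x=8.0000 theta=-62/75 (≈-0.8267)
After 7 (propagate distance d=36): x=-21.7600 theta=-62/75 (≈-0.8267)
After 8 (thin lens f=13): x=-21.7600 theta=826/975 (≈0.8472)
After 9 (propagate distance d=27 (to screen)): x=362/325 (≈1.1138) theta=826/975 (≈0.8472)
|theta_initial|=0.5000 |theta_final|=826/975 (≈0.8472) -> increased

Answer: yes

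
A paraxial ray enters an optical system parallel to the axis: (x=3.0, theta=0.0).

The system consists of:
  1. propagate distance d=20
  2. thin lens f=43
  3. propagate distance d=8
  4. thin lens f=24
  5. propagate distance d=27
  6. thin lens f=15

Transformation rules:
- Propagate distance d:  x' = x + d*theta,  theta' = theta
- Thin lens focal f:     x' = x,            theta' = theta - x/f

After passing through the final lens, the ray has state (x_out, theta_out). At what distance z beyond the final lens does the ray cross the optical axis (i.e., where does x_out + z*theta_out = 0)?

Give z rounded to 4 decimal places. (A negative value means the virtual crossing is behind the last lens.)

Initial: x=3.0000 theta=0.0000
After 1 (propagate distance d=20): x=3.0000 theta=0.0000
After 2 (thin lens f=43): x=3.0000 theta=-3/43 (≈-0.0698)
After 3 (propagate distance d=8): x=105/43 (≈2.4419) theta=-3/43 (≈-0.0698)
After 4 (thin lens f=24): x=105/43 (≈2.4419) theta=-59/344 (≈-0.1715)
After 5 (propagate distance d=27): x=-753/344 (≈-2.1890) theta=-59/344 (≈-0.1715)
After 6 (thin lens f=15): x=-753/344 (≈-2.1890) theta=-11/430 (≈-0.0256)
z_focus = -x_out/theta_out = -(-753/344)/(-11/430) = -3765/44 ≈ -85.5682
Rounded to 4 decimal places: z = -85.5682

Answer: -85.5682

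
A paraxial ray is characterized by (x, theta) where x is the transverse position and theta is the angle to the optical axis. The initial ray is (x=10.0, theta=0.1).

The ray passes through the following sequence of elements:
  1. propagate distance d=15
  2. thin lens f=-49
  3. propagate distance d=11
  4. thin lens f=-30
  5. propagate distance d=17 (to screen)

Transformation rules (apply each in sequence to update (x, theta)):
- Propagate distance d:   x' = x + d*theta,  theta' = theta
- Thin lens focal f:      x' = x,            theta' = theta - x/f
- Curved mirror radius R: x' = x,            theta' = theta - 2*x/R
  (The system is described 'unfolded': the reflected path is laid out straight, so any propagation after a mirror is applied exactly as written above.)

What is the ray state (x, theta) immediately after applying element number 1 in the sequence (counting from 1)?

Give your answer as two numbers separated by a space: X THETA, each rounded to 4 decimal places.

Answer: 11.5000 0.1000

Derivation:
Initial: x=10.0000 theta=0.1000
After 1 (propagate distance d=15): x=11.5000 theta=0.1000
Rounded to 4 decimal places: x = 11.5000, theta = 0.1000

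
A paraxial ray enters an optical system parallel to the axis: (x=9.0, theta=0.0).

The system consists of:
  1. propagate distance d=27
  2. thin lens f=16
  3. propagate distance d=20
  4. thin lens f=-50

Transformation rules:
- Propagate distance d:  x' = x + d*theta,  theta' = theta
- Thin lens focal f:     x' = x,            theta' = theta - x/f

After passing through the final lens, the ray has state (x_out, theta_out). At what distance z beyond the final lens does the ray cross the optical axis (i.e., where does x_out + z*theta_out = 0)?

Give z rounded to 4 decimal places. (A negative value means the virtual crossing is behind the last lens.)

Answer: -3.7037

Derivation:
Initial: x=9.0000 theta=0.0000
After 1 (propagate distance d=27): x=9.0000 theta=0.0000
After 2 (thin lens f=16): x=9.0000 theta=-0.5625
After 3 (propagate distance d=20): x=-2.2500 theta=-0.5625
After 4 (thin lens f=-50): x=-2.2500 theta=-0.6075
z_focus = -x_out/theta_out = -(-2.2500)/(-0.6075) = -100/27 ≈ -3.7037
Rounded to 4 decimal places: z = -3.7037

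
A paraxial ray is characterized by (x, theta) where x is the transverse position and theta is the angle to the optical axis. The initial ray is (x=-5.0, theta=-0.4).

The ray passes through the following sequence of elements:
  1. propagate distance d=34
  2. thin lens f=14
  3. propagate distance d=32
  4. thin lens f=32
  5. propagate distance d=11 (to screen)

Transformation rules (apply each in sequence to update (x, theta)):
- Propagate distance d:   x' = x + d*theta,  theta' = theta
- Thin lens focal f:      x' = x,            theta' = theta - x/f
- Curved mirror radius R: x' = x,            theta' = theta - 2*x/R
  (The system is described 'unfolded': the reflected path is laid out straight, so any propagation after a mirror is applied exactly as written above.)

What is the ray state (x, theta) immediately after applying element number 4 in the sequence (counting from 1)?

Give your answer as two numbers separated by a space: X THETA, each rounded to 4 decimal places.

Initial: x=-5.0000 theta=-0.4000
After 1 (propagate distance d=34): x=-18.6000 theta=-0.4000
After 2 (thin lens f=14): x=-18.6000 theta=13/14 (≈0.9286)
After 3 (propagate distance d=32): x=389/35 (≈11.1143) theta=13/14 (≈0.9286)
After 4 (thin lens f=32): x=389/35 (≈11.1143) theta=93/160 (≈0.5813)
Rounded to 4 decimal places: x = 11.1143, theta = 0.5813

Answer: 11.1143 0.5813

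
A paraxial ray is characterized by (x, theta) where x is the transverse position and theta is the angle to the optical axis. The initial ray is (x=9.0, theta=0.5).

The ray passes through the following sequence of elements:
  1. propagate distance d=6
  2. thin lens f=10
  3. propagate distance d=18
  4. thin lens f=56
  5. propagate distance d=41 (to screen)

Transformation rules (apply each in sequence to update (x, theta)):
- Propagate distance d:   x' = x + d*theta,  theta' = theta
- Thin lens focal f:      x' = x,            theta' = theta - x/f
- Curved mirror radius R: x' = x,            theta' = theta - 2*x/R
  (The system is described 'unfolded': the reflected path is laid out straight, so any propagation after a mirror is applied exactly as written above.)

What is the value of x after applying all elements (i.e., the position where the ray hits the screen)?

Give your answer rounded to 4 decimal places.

Answer: -28.8607

Derivation:
Initial: x=9.0000 theta=0.5000
After 1 (propagate distance d=6): x=12.0000 theta=0.5000
After 2 (thin lens f=10): x=12.0000 theta=-0.7000
After 3 (propagate distance d=18): x=-0.6000 theta=-0.7000
After 4 (thin lens f=56): x=-0.6000 theta=-193/280 (≈-0.6893)
After 5 (propagate distance d=41 (to screen)): x=-8081/280 (≈-28.8607) theta=-193/280 (≈-0.6893)
Rounded to 4 decimal places: x = -28.8607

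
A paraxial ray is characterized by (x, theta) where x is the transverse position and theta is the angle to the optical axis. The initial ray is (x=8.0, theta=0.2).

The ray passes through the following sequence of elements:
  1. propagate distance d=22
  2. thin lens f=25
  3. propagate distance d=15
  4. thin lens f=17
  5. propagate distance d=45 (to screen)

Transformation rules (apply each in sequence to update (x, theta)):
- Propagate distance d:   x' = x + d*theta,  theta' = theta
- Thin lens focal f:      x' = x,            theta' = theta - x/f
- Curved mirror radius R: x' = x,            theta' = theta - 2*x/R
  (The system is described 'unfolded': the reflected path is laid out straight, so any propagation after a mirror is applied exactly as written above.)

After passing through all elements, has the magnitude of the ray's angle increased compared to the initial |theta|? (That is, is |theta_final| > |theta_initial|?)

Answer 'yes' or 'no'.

Initial: x=8.0000 theta=0.2000
After 1 (propagate distance d=22): x=12.4000 theta=0.2000
After 2 (thin lens f=25): x=12.4000 theta=-0.2960
After 3 (propagate distance d=15): x=7.9600 theta=-0.2960
After 4 (thin lens f=17): x=7.9600 theta=-1624/2125 (≈-0.7642)
After 5 (propagate distance d=45 (to screen)): x=-11233/425 (≈-26.4306) theta=-1624/2125 (≈-0.7642)
|theta_initial|=0.2000 |theta_final|=1624/2125 (≈0.7642) -> increased

Answer: yes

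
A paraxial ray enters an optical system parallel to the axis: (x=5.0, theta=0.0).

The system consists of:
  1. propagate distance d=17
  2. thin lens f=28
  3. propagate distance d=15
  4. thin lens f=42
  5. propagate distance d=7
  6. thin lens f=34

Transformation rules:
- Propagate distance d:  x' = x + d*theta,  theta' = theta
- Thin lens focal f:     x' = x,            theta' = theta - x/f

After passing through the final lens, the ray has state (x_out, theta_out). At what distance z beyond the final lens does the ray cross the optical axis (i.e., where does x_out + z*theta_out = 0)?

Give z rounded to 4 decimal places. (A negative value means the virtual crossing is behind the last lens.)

Initial: x=5.0000 theta=0.0000
After 1 (propagate distance d=17): x=5.0000 theta=0.0000
After 2 (thin lens f=28): x=5.0000 theta=-5/28 (≈-0.1786)
After 3 (propagate distance d=15): x=65/28 (≈2.3214) theta=-5/28 (≈-0.1786)
After 4 (thin lens f=42): x=65/28 (≈2.3214) theta=-275/1176 (≈-0.2338)
After 5 (propagate distance d=7): x=115/168 (≈0.6845) theta=-275/1176 (≈-0.2338)
After 6 (thin lens f=34): x=115/168 (≈0.6845) theta=-3385/13328 (≈-0.2540)
z_focus = -x_out/theta_out = -(115/168)/(-3385/13328) = 5474/2031 ≈ 2.6952
Rounded to 4 decimal places: z = 2.6952

Answer: 2.6952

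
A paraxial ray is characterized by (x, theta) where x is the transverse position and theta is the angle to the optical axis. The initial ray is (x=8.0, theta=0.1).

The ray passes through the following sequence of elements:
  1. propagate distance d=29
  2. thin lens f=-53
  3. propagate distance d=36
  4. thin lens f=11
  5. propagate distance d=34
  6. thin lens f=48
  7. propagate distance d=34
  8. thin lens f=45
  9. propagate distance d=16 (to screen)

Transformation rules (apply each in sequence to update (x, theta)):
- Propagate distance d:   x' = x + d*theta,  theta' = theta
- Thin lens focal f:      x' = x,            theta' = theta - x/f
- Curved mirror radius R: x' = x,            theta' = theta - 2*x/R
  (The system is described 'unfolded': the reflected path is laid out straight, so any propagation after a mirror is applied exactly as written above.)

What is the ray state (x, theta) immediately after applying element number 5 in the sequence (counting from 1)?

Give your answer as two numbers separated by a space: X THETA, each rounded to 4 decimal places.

Initial: x=8.0000 theta=0.1000
After 1 (propagate distance d=29): x=10.9000 theta=0.1000
After 2 (thin lens f=-53): x=10.9000 theta=81/265 (≈0.3057)
After 3 (propagate distance d=36): x=11609/530 (≈21.9038) theta=81/265 (≈0.3057)
After 4 (thin lens f=11): x=11609/530 (≈21.9038) theta=-9827/5830 (≈-1.6856)
After 5 (propagate distance d=34): x=-206419/5830 (≈-35.4063) theta=-9827/5830 (≈-1.6856)
Rounded to 4 decimal places: x = -35.4063, theta = -1.6856

Answer: -35.4063 -1.6856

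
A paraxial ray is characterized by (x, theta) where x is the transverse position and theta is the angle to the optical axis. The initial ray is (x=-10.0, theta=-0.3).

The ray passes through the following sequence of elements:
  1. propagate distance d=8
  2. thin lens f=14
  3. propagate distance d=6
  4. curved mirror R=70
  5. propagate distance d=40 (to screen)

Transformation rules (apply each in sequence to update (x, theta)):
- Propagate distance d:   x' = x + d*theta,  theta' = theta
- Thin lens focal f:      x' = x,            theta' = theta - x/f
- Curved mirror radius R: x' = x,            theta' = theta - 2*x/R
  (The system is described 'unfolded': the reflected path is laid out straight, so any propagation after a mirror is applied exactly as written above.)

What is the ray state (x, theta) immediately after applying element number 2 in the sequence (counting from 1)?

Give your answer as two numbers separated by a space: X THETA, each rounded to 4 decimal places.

Initial: x=-10.0000 theta=-0.3000
After 1 (propagate distance d=8): x=-12.4000 theta=-0.3000
After 2 (thin lens f=14): x=-12.4000 theta=41/70 (≈0.5857)
Rounded to 4 decimal places: x = -12.4000, theta = 0.5857

Answer: -12.4000 0.5857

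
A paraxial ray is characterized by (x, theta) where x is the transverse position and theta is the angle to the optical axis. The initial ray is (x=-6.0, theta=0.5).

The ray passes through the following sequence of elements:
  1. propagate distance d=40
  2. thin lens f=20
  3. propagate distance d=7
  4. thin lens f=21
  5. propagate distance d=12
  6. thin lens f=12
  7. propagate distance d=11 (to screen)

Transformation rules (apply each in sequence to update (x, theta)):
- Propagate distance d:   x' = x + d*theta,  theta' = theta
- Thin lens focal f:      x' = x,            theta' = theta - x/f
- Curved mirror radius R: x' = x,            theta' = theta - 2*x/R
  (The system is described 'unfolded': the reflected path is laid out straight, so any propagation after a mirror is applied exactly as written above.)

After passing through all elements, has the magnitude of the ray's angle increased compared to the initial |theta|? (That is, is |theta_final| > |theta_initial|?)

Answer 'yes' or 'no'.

Initial: x=-6.0000 theta=0.5000
After 1 (propagate distance d=40): x=14.0000 theta=0.5000
After 2 (thin lens f=20): x=14.0000 theta=-0.2000
After 3 (propagate distance d=7): x=12.6000 theta=-0.2000
After 4 (thin lens f=21): x=12.6000 theta=-0.8000
After 5 (propagate distance d=12): x=3.0000 theta=-0.8000
After 6 (thin lens f=12): x=3.0000 theta=-1.0500
After 7 (propagate distance d=11 (to screen)): x=-8.5500 theta=-1.0500
|theta_initial|=0.5000 |theta_final|=1.0500 -> increased

Answer: yes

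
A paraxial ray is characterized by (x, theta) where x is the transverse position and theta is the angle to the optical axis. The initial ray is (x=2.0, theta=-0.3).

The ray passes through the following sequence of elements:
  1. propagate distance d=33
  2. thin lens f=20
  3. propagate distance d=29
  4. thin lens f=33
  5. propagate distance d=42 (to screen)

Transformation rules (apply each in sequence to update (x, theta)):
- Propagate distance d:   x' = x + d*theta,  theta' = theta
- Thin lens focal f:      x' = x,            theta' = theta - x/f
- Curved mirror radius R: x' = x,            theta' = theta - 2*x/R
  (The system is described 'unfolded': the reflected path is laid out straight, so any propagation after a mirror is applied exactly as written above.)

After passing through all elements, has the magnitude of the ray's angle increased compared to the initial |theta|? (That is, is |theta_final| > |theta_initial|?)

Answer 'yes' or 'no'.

Answer: no

Derivation:
Initial: x=2.0000 theta=-0.3000
After 1 (propagate distance d=33): x=-7.9000 theta=-0.3000
After 2 (thin lens f=20): x=-7.9000 theta=0.0950
After 3 (propagate distance d=29): x=-5.1450 theta=0.0950
After 4 (thin lens f=33): x=-5.1450 theta=69/275 (≈0.2509)
After 5 (propagate distance d=42 (to screen)): x=2373/440 (≈5.3932) theta=69/275 (≈0.2509)
|theta_initial|=0.3000 |theta_final|=69/275 (≈0.2509) -> not increased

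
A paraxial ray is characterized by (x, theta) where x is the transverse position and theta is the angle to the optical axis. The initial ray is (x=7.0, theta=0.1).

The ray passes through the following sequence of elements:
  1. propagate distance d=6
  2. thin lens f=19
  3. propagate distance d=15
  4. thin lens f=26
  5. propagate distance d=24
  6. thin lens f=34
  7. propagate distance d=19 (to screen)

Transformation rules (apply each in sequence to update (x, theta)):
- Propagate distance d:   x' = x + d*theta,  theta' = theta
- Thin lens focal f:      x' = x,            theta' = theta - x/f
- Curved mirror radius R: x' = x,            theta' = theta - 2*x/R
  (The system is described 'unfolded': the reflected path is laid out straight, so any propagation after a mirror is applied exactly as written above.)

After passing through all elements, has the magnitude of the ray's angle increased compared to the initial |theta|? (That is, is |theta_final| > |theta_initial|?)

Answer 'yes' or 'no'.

Initial: x=7.0000 theta=0.1000
After 1 (propagate distance d=6): x=7.6000 theta=0.1000
After 2 (thin lens f=19): x=7.6000 theta=-0.3000
After 3 (propagate distance d=15): x=3.1000 theta=-0.3000
After 4 (thin lens f=26): x=3.1000 theta=-109/260 (≈-0.4192)
After 5 (propagate distance d=24): x=-181/26 (≈-6.9615) theta=-109/260 (≈-0.4192)
After 6 (thin lens f=34): x=-181/26 (≈-6.9615) theta=-237/1105 (≈-0.2145)
After 7 (propagate distance d=19 (to screen)): x=-24391/2210 (≈-11.0367) theta=-237/1105 (≈-0.2145)
|theta_initial|=0.1000 |theta_final|=237/1105 (≈0.2145) -> increased

Answer: yes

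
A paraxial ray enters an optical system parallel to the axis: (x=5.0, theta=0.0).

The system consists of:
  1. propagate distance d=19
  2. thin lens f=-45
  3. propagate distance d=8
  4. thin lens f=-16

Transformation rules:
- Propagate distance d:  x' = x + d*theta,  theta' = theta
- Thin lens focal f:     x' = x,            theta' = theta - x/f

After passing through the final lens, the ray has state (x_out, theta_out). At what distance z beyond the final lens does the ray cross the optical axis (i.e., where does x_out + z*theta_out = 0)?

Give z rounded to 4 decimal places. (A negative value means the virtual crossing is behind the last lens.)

Answer: -12.2899

Derivation:
Initial: x=5.0000 theta=0.0000
After 1 (propagate distance d=19): x=5.0000 theta=0.0000
After 2 (thin lens f=-45): x=5.0000 theta=1/9 (≈0.1111)
After 3 (propagate distance d=8): x=53/9 (≈5.8889) theta=1/9 (≈0.1111)
After 4 (thin lens f=-16): x=53/9 (≈5.8889) theta=23/48 (≈0.4792)
z_focus = -x_out/theta_out = -(53/9)/(23/48) = -848/69 ≈ -12.2899
Rounded to 4 decimal places: z = -12.2899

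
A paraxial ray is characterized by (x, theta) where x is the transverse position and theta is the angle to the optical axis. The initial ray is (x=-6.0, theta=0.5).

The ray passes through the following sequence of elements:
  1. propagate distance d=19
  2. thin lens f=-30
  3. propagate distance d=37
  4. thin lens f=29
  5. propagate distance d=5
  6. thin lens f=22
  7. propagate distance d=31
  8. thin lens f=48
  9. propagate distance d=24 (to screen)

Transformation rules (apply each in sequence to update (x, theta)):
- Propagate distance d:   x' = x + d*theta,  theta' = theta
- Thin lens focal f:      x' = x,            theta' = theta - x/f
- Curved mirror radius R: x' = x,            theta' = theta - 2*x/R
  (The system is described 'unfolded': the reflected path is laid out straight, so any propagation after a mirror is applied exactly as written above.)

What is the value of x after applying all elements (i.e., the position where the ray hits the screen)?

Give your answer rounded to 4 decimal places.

Answer: -43.6952

Derivation:
Initial: x=-6.0000 theta=0.5000
After 1 (propagate distance d=19): x=3.5000 theta=0.5000
After 2 (thin lens f=-30): x=3.5000 theta=37/60 (≈0.6167)
After 3 (propagate distance d=37): x=1579/60 (≈26.3167) theta=37/60 (≈0.6167)
After 4 (thin lens f=29): x=1579/60 (≈26.3167) theta=-253/870 (≈-0.2908)
After 5 (propagate distance d=5): x=43261/1740 (≈24.8626) theta=-253/870 (≈-0.2908)
After 6 (thin lens f=22): x=43261/1740 (≈24.8626) theta=-18131/12760 (≈-1.4209)
After 7 (propagate distance d=31): x=-734441/38280 (≈-19.1860) theta=-18131/12760 (≈-1.4209)
After 8 (thin lens f=48): x=-734441/38280 (≈-19.1860) theta=-1876423/1837440 (≈-1.0212)
After 9 (propagate distance d=24 (to screen)): x=-669061/15312 (≈-43.6952) theta=-1876423/1837440 (≈-1.0212)
Rounded to 4 decimal places: x = -43.6952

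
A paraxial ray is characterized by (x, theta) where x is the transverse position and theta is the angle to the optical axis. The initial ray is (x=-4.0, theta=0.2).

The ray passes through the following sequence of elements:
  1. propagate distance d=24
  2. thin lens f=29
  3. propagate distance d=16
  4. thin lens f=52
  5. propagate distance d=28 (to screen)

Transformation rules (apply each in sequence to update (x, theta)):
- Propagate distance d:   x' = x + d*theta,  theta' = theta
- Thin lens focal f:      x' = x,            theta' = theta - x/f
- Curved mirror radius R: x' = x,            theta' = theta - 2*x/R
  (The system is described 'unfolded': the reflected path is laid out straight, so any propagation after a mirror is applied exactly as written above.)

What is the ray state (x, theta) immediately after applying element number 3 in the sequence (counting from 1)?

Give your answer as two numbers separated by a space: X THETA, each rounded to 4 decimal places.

Initial: x=-4.0000 theta=0.2000
After 1 (propagate distance d=24): x=0.8000 theta=0.2000
After 2 (thin lens f=29): x=0.8000 theta=5/29 (≈0.1724)
After 3 (propagate distance d=16): x=516/145 (≈3.5586) theta=5/29 (≈0.1724)
Rounded to 4 decimal places: x = 3.5586, theta = 0.1724

Answer: 3.5586 0.1724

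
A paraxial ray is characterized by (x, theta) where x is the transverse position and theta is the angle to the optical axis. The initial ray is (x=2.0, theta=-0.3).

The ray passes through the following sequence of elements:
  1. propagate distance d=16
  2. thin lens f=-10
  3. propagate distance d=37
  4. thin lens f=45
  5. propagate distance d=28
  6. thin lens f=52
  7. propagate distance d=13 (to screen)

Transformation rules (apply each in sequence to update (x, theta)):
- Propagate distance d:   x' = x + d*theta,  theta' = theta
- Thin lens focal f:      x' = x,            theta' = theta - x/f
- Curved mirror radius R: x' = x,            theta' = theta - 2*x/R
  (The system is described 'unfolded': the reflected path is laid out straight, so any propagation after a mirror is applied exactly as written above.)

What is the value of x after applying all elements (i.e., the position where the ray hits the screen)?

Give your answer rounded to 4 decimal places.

Answer: -19.5852

Derivation:
Initial: x=2.0000 theta=-0.3000
After 1 (propagate distance d=16): x=-2.8000 theta=-0.3000
After 2 (thin lens f=-10): x=-2.8000 theta=-0.5800
After 3 (propagate distance d=37): x=-24.2600 theta=-0.5800
After 4 (thin lens f=45): x=-24.2600 theta=-46/1125 (≈-0.0409)
After 5 (propagate distance d=28): x=-57161/2250 (≈-25.4049) theta=-46/1125 (≈-0.0409)
After 6 (thin lens f=52): x=-57161/2250 (≈-25.4049) theta=1343/3000 (≈0.4477)
After 7 (propagate distance d=13 (to screen)): x=-176267/9000 (≈-19.5852) theta=1343/3000 (≈0.4477)
Rounded to 4 decimal places: x = -19.5852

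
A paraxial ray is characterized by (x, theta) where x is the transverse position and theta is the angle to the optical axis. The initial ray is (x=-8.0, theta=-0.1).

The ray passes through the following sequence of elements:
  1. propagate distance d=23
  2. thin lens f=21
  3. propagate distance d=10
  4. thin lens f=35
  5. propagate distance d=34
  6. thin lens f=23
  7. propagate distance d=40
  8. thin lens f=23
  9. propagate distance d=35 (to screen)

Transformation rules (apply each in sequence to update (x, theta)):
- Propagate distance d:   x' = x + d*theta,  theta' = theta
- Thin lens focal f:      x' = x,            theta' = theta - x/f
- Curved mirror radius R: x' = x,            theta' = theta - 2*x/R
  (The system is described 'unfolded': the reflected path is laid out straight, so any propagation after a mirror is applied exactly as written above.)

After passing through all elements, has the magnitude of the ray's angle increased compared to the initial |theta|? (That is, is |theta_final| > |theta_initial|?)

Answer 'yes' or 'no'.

Initial: x=-8.0000 theta=-0.1000
After 1 (propagate distance d=23): x=-10.3000 theta=-0.1000
After 2 (thin lens f=21): x=-10.3000 theta=41/105 (≈0.3905)
After 3 (propagate distance d=10): x=-1343/210 (≈-6.3952) theta=41/105 (≈0.3905)
After 4 (thin lens f=35): x=-1343/210 (≈-6.3952) theta=4213/7350 (≈0.5732)
After 5 (propagate distance d=34): x=32079/2450 (≈13.0935) theta=4213/7350 (≈0.5732)
After 6 (thin lens f=23): x=32079/2450 (≈13.0935) theta=331/84525 (≈0.0039)
After 7 (propagate distance d=40): x=2239931/169050 (≈13.2501) theta=331/84525 (≈0.0039)
After 8 (thin lens f=23): x=2239931/169050 (≈13.2501) theta=-63563/111090 (≈-0.5722)
After 9 (propagate distance d=35 (to screen)): x=-13173131/1944075 (≈-6.7760) theta=-63563/111090 (≈-0.5722)
|theta_initial|=0.1000 |theta_final|=63563/111090 (≈0.5722) -> increased

Answer: yes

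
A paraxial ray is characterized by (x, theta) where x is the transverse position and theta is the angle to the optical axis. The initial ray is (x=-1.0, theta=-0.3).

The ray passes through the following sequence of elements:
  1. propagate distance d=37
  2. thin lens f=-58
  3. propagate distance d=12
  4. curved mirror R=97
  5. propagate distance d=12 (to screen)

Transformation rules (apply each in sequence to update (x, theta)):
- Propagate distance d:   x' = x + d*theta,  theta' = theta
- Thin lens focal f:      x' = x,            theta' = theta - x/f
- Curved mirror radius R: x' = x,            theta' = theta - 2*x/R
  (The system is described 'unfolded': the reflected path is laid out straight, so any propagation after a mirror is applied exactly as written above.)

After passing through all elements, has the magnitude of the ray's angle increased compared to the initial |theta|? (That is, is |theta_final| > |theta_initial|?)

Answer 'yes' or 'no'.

Initial: x=-1.0000 theta=-0.3000
After 1 (propagate distance d=37): x=-12.1000 theta=-0.3000
After 2 (thin lens f=-58): x=-12.1000 theta=-59/116 (≈-0.5086)
After 3 (propagate distance d=12): x=-5279/290 (≈-18.2034) theta=-59/116 (≈-0.5086)
After 4 (curved mirror R=97): x=-5279/290 (≈-18.2034) theta=-7499/56260 (≈-0.1333)
After 5 (propagate distance d=12 (to screen)): x=-557057/28130 (≈-19.8030) theta=-7499/56260 (≈-0.1333)
|theta_initial|=0.3000 |theta_final|=7499/56260 (≈0.1333) -> not increased

Answer: no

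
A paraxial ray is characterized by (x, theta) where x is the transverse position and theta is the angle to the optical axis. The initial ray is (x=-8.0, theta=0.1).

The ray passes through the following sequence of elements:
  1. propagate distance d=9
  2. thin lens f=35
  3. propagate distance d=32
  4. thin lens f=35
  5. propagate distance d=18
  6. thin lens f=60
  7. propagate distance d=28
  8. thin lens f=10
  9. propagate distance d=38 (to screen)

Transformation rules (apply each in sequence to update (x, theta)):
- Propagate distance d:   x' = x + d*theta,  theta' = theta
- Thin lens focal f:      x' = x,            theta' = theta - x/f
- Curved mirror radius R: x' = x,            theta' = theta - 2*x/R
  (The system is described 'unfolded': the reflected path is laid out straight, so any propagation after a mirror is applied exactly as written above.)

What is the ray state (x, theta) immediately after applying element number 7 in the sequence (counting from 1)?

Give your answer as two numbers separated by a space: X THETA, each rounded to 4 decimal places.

Answer: 9.9856 0.1170

Derivation:
Initial: x=-8.0000 theta=0.1000
After 1 (propagate distance d=9): x=-7.1000 theta=0.1000
After 2 (thin lens f=35): x=-7.1000 theta=53/175 (≈0.3029)
After 3 (propagate distance d=32): x=907/350 (≈2.5914) theta=53/175 (≈0.3029)
After 4 (thin lens f=35): x=907/350 (≈2.5914) theta=2803/12250 (≈0.2288)
After 5 (propagate distance d=18): x=82199/12250 (≈6.7101) theta=2803/12250 (≈0.2288)
After 6 (thin lens f=60): x=82199/12250 (≈6.7101) theta=12283/105000 (≈0.1170)
After 7 (propagate distance d=28): x=917426/91875 (≈9.9856) theta=12283/105000 (≈0.1170)
Rounded to 4 decimal places: x = 9.9856, theta = 0.1170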